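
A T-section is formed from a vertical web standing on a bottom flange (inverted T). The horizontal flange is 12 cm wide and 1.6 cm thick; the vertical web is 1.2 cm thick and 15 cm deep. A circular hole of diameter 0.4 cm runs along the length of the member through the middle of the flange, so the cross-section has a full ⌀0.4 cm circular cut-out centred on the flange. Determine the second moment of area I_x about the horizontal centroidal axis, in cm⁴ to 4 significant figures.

I_x ≈ 979.6 cm⁴

Decompose the section into non-overlapping parts with the origin at the bottom-left of its bounding rectangle.
Flange: 12 × 1.6, A = 19.2 cm², y = 0.8 cm, Ī = 4.096 cm⁴.
Web: 1.2 × 15, A = 18 cm², y = 9.1 cm, Ī = 337.5 cm⁴.
Hole (subtracted): ⌀0.4, A = 0.125664 cm², y = 0.8 cm, Ī = 0.00125664 cm⁴.
Centroid: ȳ = ΣA·y / ΣA = 4.82974 cm.
Transfer each piece to the horizontal centroidal axis using Ī + A·d² with d = y − 4.82974:
  flange: d = -4.02974 cm → contributes +315.881 cm⁴
  web: d = 4.27026 cm → contributes +665.732 cm⁴
  hole: d = -4.02974 cm → contributes −2.04189 cm⁴
Total I = 979.571 cm⁴.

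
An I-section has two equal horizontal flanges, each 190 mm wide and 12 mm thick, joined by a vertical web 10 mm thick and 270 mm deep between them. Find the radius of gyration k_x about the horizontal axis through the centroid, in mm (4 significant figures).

Decompose the section into non-overlapping parts with the origin at the bottom-left of its bounding rectangle.
Bottom flange: 190 × 12, A = 2 280 mm², y = 6 mm, Ī = 27 360 mm⁴.
Web: 10 × 270, A = 2 700 mm², y = 147 mm, Ī = 16 402 500 mm⁴.
Top flange: 190 × 12, A = 2 280 mm², y = 288 mm, Ī = 27 360 mm⁴.
By symmetry the centroid is at mid-height, ȳ = 147 mm.
Transfer each piece to the horizontal axis through the centroid using Ī + A·d² with d = y − 147:
  bottom flange: d = -141 mm → contributes +45 356 040 mm⁴
  web: d = 0 mm → contributes +16 402 500 mm⁴
  top flange: d = 141 mm → contributes +45 356 040 mm⁴
Total I = 107 114 580 mm⁴.
Radius of gyration: k = √(I/A) = √(107 114 580 / 7 260) = 121.466 mm.

k_x ≈ 121.5 mm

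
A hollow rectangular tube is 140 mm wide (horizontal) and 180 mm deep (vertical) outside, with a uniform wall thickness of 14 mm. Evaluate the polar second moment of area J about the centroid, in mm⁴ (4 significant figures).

J ≈ 5.863 × 10⁷ mm⁴

Treat the section as a set of non-overlapping primitives; coordinates are from the bounding-box lower-left.
Outer rectangle: 140 × 180, A = 25 200 mm², y = 90 mm, Ī = 68 040 000 mm⁴.
Inner void (subtracted): 112 × 152, A = 17 024 mm², y = 90 mm, Ī = 32 776 875 mm⁴.
By symmetry the centroid is at mid-height, ȳ = 90 mm.
All pieces are centred on the centroidal x-axis, so I = ΣĪ (holes subtracted) = 35 263 125 mm⁴.
Repeating about the centroidal y-axis gives I_y = 23 364 245 mm⁴.
Polar second moment: J = I_x + I_y = 58 627 371 mm⁴.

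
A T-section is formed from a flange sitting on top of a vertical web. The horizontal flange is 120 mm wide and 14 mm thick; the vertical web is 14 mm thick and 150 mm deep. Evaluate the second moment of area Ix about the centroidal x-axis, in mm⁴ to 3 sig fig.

Ix ≈ 1.02 × 10⁷ mm⁴

Split into non-overlapping primitives; take the origin at the lower-left of the bounding box.
Flange: 120 × 14, A = 1 680 mm², y = 157 mm, Ī = 27 440 mm⁴.
Web: 14 × 150, A = 2 100 mm², y = 75 mm, Ī = 3 937 500 mm⁴.
Centroid: ȳ = ΣA·y / ΣA = 111.44 mm.
Transfer each piece to the centroidal x-axis using Ī + A·d² with d = y − 111.44:
  flange: d = 45.556 mm → contributes +3 513 959 mm⁴
  web: d = -36.444 mm → contributes +6 726 715 mm⁴
Total I = 10 240 673 mm⁴.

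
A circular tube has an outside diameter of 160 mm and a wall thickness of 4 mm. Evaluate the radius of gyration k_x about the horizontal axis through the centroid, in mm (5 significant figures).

k_x ≈ 55.172 mm

Decompose the section into non-overlapping parts with the origin at the bottom-left of its bounding rectangle.
Outer circle: ⌀160, A = 20106.19 mm², y = 80 mm, Ī = 32 169 909 mm⁴.
Bore (subtracted): ⌀152, A = 18145.84 mm², y = 80 mm, Ī = 26 202 592 mm⁴.
By symmetry the centroid is at mid-height, ȳ = 80 mm.
All pieces are centred on the horizontal axis through the centroid, so I = ΣĪ (holes subtracted) = 5 967 317 mm⁴.
Radius of gyration: k = √(I/A) = √(5 967 317 / 1960.354) = 55.17246 mm.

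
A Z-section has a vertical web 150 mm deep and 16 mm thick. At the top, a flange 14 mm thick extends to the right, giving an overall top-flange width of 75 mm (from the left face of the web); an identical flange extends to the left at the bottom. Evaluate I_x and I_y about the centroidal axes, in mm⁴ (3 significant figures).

I_x ≈ 1.22 × 10⁷ mm⁴, I_y ≈ 2.85 × 10⁶ mm⁴

Split into non-overlapping primitives; take the origin at the lower-left of the bounding box.
Web: 16 × 150, A = 2 400 mm², y = 75 mm, Ī = 4 500 000 mm⁴.
Top flange (beyond web): 59 × 14, A = 826 mm², y = 143 mm, Ī = 13 491 mm⁴.
Bottom flange (beyond web): 59 × 14, A = 826 mm², y = 7 mm, Ī = 13 491 mm⁴.
Centroid: ȳ = ΣA·y / ΣA = 75 mm.
Transfer each piece to the centroidal x-axis using Ī + A·d² with d = y − 75:
  web: d = 0 mm → contributes +4 500 000 mm⁴
  top flange (beyond web): d = 68 mm → contributes +3 832 915 mm⁴
  bottom flange (beyond web): d = -68 mm → contributes +3 832 915 mm⁴
Total I = 12 165 831 mm⁴.
For the y-axis: x̄ = 67 mm.
Repeating about the centroidal y-axis gives I_y = 2 853 543 mm⁴.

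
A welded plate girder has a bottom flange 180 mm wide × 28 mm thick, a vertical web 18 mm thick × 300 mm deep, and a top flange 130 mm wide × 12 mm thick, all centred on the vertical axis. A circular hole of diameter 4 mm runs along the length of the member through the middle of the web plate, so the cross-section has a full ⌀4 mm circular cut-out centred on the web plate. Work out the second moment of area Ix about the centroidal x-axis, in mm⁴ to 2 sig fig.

Break the section into simple shapes (no overlaps), measuring from the bottom-left corner of the bounding box.
Bottom plate: 180 × 28, A = 5 040 mm², y = 14 mm, Ī = 329 280 mm⁴.
Web plate: 18 × 300, A = 5 400 mm², y = 178 mm, Ī = 40 500 000 mm⁴.
Top plate: 130 × 12, A = 1 560 mm², y = 334 mm, Ī = 18 720 mm⁴.
Hole (subtracted): ⌀4, A = 12.57 mm², y = 178 mm, Ī = 12.57 mm⁴.
Centroid: ȳ = ΣA·y / ΣA = 129.3 mm.
Transfer each piece to the centroidal x-axis using Ī + A·d² with d = y − 129.3:
  bottom plate: d = -115.3 mm → contributes +67 388 516 mm⁴
  web plate: d = 48.65 mm → contributes +53 281 339 mm⁴
  top plate: d = 204.7 mm → contributes +65 354 656 mm⁴
  hole: d = 48.65 mm → contributes −29 756 mm⁴
Total I = 185 994 755 mm⁴.

Ix ≈ 1.9 × 10⁸ mm⁴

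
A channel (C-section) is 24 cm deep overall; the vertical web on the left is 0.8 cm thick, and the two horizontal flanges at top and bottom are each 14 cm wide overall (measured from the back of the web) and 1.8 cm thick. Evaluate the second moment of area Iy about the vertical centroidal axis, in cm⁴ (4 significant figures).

Break the section into simple shapes (no overlaps), measuring from the bottom-left corner of the bounding box.
Web: 0.8 × 24, A = 19.2 cm², x = 0.4 cm, Ī = 1.024 cm⁴.
Top flange (beyond web): 13.2 × 1.8, A = 23.76 cm², x = 7.4 cm, Ī = 344.995 cm⁴.
Bottom flange (beyond web): 13.2 × 1.8, A = 23.76 cm², x = 7.4 cm, Ī = 344.995 cm⁴.
Centroid: x̄ = ΣA·x / ΣA = 5.38561 cm.
Transfer each piece to the vertical centroidal axis using Ī + A·d² with d = x − 5.38561:
  web: d = -4.98561 cm → contributes +478.265 cm⁴
  top flange (beyond web): d = 2.01439 cm → contributes +441.408 cm⁴
  bottom flange (beyond web): d = 2.01439 cm → contributes +441.408 cm⁴
Total I = 1361.08 cm⁴.

Iy ≈ 1361 cm⁴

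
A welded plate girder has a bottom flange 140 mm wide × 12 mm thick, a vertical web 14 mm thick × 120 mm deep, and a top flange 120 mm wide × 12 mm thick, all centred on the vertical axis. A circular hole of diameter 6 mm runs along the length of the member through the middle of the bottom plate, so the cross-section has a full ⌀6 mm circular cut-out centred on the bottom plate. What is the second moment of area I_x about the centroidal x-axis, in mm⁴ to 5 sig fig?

Break the section into simple shapes (no overlaps), measuring from the bottom-left corner of the bounding box.
Bottom plate: 140 × 12, A = 1 680 mm², y = 6 mm, Ī = 20 160 mm⁴.
Web plate: 14 × 120, A = 1 680 mm², y = 72 mm, Ī = 2 016 000 mm⁴.
Top plate: 120 × 12, A = 1 440 mm², y = 138 mm, Ī = 17 280 mm⁴.
Hole (subtracted): ⌀6, A = 28.27433 mm², y = 6 mm, Ī = 63.61725 mm⁴.
Centroid: ȳ = ΣA·y / ΣA = 69.07152 mm.
Transfer each piece to the centroidal x-axis using Ī + A·d² with d = y − 69.07152:
  bottom plate: d = -63.07152 mm → contributes +6 703 228 mm⁴
  web plate: d = 2.928478 mm → contributes +2 030 408 mm⁴
  top plate: d = 68.92848 mm → contributes +6 858 915 mm⁴
  hole: d = -63.07152 mm → contributes −112539.4 mm⁴
Total I = 15 480 011 mm⁴.

I_x ≈ 1.5480 × 10⁷ mm⁴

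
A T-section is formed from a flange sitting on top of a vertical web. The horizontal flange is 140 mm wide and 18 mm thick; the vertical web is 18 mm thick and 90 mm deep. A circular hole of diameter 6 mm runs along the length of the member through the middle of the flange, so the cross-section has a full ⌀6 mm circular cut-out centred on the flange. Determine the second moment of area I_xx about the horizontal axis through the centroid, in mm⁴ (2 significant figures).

I_xx ≈ 4.0 × 10⁶ mm⁴

Treat the section as a set of non-overlapping primitives; coordinates are from the bounding-box lower-left.
Flange: 140 × 18, A = 2 520 mm², y = 99 mm, Ī = 68 040 mm⁴.
Web: 18 × 90, A = 1 620 mm², y = 45 mm, Ī = 1 093 500 mm⁴.
Hole (subtracted): ⌀6, A = 28.27 mm², y = 99 mm, Ī = 63.62 mm⁴.
Centroid: ȳ = ΣA·y / ΣA = 77.72 mm.
Transfer each piece to the horizontal axis through the centroid using Ī + A·d² with d = y − 77.72:
  flange: d = 21.28 mm → contributes +1 208 736 mm⁴
  web: d = -32.72 mm → contributes +2 828 321 mm⁴
  hole: d = 21.28 mm → contributes −12 862 mm⁴
Total I = 4 024 195 mm⁴.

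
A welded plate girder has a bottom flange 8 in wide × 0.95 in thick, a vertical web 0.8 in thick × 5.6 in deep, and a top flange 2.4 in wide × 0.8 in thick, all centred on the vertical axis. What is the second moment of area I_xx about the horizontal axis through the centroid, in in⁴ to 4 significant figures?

Split into non-overlapping primitives; take the origin at the lower-left of the bounding box.
Bottom plate: 8 × 0.95, A = 7.6 in², y = 0.475 in, Ī = 0.571583 in⁴.
Web plate: 0.8 × 5.6, A = 4.48 in², y = 3.75 in, Ī = 11.7077 in⁴.
Top plate: 2.4 × 0.8, A = 1.92 in², y = 6.95 in, Ī = 0.1024 in⁴.
Centroid: ȳ = ΣA·y / ΣA = 2.411 in.
Transfer each piece to the horizontal axis through the centroid using Ī + A·d² with d = y − 2.411:
  bottom plate: d = -1.936 in → contributes +29.0571 in⁴
  web plate: d = 1.339 in → contributes +19.74 in⁴
  top plate: d = 4.539 in → contributes +39.6592 in⁴
Total I = 88.4564 in⁴.

I_xx ≈ 88.46 in⁴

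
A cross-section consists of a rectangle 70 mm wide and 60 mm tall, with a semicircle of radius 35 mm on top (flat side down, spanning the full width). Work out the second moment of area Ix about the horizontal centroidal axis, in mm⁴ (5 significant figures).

Ix ≈ 4.0797 × 10⁶ mm⁴

Decompose the section into non-overlapping parts with the origin at the bottom-left of its bounding rectangle.
Rectangular body: 70 × 60, A = 4 200 mm², y = 30 mm, Ī = 1 260 000 mm⁴.
Semicircular cap: semicircle r = 35, A = 1924.226 mm², y = 74.85446 mm, Ī = 164 704 mm⁴.
Centroid: ȳ = ΣA·y / ΣA = 44.09323 mm.
Transfer each piece to the horizontal centroidal axis using Ī + A·d² with d = y − 44.09323:
  rectangular body: d = -14.09323 mm → contributes +2 094 200 mm⁴
  semicircular cap: d = 30.76123 mm → contributes +1 985 509 mm⁴
Total I = 4 079 709 mm⁴.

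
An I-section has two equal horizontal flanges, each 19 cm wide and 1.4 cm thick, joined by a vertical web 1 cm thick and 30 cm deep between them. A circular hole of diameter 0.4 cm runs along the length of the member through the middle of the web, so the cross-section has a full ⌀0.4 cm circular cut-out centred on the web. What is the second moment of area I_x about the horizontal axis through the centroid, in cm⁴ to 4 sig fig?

I_x ≈ 1.537 × 10⁴ cm⁴

Split into non-overlapping primitives; take the origin at the lower-left of the bounding box.
Bottom flange: 19 × 1.4, A = 26.6 cm², y = 0.7 cm, Ī = 4.34467 cm⁴.
Web: 1 × 30, A = 30 cm², y = 16.4 cm, Ī = 2 250 cm⁴.
Top flange: 19 × 1.4, A = 26.6 cm², y = 32.1 cm, Ī = 4.34467 cm⁴.
Hole (subtracted): ⌀0.4, A = 0.125664 cm², y = 16.4 cm, Ī = 0.00125664 cm⁴.
By symmetry the centroid is at mid-height, ȳ = 16.4 cm.
Transfer each piece to the horizontal axis through the centroid using Ī + A·d² with d = y − 16.4:
  bottom flange: d = -15.7 cm → contributes +6560.98 cm⁴
  web: d = 0 cm → contributes +2 250 cm⁴
  top flange: d = 15.7 cm → contributes +6560.98 cm⁴
  hole: d = 0 cm → contributes −0.00125664 cm⁴
Total I = 15 372 cm⁴.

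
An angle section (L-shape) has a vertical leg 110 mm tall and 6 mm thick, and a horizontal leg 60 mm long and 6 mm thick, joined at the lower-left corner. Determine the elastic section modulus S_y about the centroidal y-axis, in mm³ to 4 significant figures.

Treat the section as a set of non-overlapping primitives; coordinates are from the bounding-box lower-left.
Vertical leg: 6 × 110, A = 660 mm², x = 3 mm, Ī = 1 980 mm⁴.
Horizontal leg (remainder): 54 × 6, A = 324 mm², x = 33 mm, Ī = 78 732 mm⁴.
Centroid: x̄ = ΣA·x / ΣA = 12.878 mm.
Transfer each piece to the centroidal y-axis using Ī + A·d² with d = x − 12.878:
  vertical leg: d = -9.87805 mm → contributes +66380.1 mm⁴
  horizontal leg (remainder): d = 20.122 mm → contributes +209 917 mm⁴
Total I = 276 297 mm⁴.
Extreme fibre distance c = 47.122 mm; S = I/c = 5863.45 mm³.

S_y ≈ 5863 mm³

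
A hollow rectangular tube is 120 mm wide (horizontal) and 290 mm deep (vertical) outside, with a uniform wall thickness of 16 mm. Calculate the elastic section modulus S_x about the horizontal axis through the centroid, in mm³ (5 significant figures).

Split into non-overlapping primitives; take the origin at the lower-left of the bounding box.
Outer rectangle: 120 × 290, A = 34 800 mm², y = 145 mm, Ī = 243 890 000 mm⁴.
Inner void (subtracted): 88 × 258, A = 22 704 mm², y = 145 mm, Ī = 125 939 088 mm⁴.
By symmetry the centroid is at mid-height, ȳ = 145 mm.
All pieces are centred on the horizontal axis through the centroid, so I = ΣĪ (holes subtracted) = 117 950 912 mm⁴.
Extreme fibre distance c = 145 mm; S = I/c = 813454.6 mm³.

S_x ≈ 8.1345 × 10⁵ mm³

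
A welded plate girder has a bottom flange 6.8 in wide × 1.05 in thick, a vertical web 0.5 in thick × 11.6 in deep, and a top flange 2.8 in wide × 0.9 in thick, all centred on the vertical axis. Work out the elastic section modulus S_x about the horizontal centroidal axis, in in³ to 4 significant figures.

S_x ≈ 45.80 in³

Decompose the section into non-overlapping parts with the origin at the bottom-left of its bounding rectangle.
Bottom plate: 6.8 × 1.05, A = 7.14 in², y = 0.525 in, Ī = 0.655988 in⁴.
Web plate: 0.5 × 11.6, A = 5.8 in², y = 6.85 in, Ī = 65.0373 in⁴.
Top plate: 2.8 × 0.9, A = 2.52 in², y = 13.1 in, Ī = 0.1701 in⁴.
Centroid: ȳ = ΣA·y / ΣA = 4.94764 in.
Transfer each piece to the horizontal centroidal axis using Ī + A·d² with d = y − 4.94764:
  bottom plate: d = -4.42264 in → contributes +140.313 in⁴
  web plate: d = 1.90236 in → contributes +86.0274 in⁴
  top plate: d = 8.15236 in → contributes +167.652 in⁴
Total I = 393.992 in⁴.
Extreme fibre distance c = 8.60236 in; S = I/c = 45.8004 in³.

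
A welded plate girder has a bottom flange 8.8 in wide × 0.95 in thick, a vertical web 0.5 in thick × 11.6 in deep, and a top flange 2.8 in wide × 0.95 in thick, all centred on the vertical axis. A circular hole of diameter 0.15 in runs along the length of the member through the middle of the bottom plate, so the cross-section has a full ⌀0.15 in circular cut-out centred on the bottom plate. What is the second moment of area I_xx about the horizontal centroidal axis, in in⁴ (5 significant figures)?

I_xx ≈ 423.42 in⁴

Split into non-overlapping primitives; take the origin at the lower-left of the bounding box.
Bottom plate: 8.8 × 0.95, A = 8.36 in², y = 0.475 in, Ī = 0.6287417 in⁴.
Web plate: 0.5 × 11.6, A = 5.8 in², y = 6.75 in, Ī = 65.03733 in⁴.
Top plate: 2.8 × 0.95, A = 2.66 in², y = 13.025 in, Ī = 0.2000542 in⁴.
Hole (subtracted): ⌀0.15, A = 0.01767146 in², y = 0.475 in, Ī = 0.00002485049 in⁴.
Centroid: ȳ = ΣA·y / ΣA = 4.627877 in.
Transfer each piece to the horizontal centroidal axis using Ī + A·d² with d = y − 4.627877:
  bottom plate: d = -4.152877 in → contributes +144.8085 in⁴
  web plate: d = 2.122123 in → contributes +91.15709 in⁴
  top plate: d = 8.397123 in → contributes +187.7611 in⁴
  hole: d = -4.152877 in → contributes −0.3047936 in⁴
Total I = 423.4219 in⁴.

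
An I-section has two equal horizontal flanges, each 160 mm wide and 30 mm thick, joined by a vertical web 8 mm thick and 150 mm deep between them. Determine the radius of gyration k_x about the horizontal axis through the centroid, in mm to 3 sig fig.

Treat the section as a set of non-overlapping primitives; coordinates are from the bounding-box lower-left.
Bottom flange: 160 × 30, A = 4 800 mm², y = 15 mm, Ī = 360 000 mm⁴.
Web: 8 × 150, A = 1 200 mm², y = 105 mm, Ī = 2 250 000 mm⁴.
Top flange: 160 × 30, A = 4 800 mm², y = 195 mm, Ī = 360 000 mm⁴.
By symmetry the centroid is at mid-height, ȳ = 105 mm.
Transfer each piece to the horizontal axis through the centroid using Ī + A·d² with d = y − 105:
  bottom flange: d = -90 mm → contributes +39 240 000 mm⁴
  web: d = 0 mm → contributes +2 250 000 mm⁴
  top flange: d = 90 mm → contributes +39 240 000 mm⁴
Total I = 80 730 000 mm⁴.
Radius of gyration: k = √(I/A) = √(80 730 000 / 10 800) = 86.458 mm.

k_x ≈ 86.5 mm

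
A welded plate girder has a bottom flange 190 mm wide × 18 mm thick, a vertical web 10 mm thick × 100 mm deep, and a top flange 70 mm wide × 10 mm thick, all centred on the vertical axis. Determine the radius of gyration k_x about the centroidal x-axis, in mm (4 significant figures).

Split into non-overlapping primitives; take the origin at the lower-left of the bounding box.
Bottom plate: 190 × 18, A = 3 420 mm², y = 9 mm, Ī = 92 340 mm⁴.
Web plate: 10 × 100, A = 1 000 mm², y = 68 mm, Ī = 833 333 mm⁴.
Top plate: 70 × 10, A = 700 mm², y = 123 mm, Ī = 5833.33 mm⁴.
Centroid: ȳ = ΣA·y / ΣA = 36.1094 mm.
Transfer each piece to the centroidal x-axis using Ī + A·d² with d = y − 36.1094:
  bottom plate: d = -27.1094 mm → contributes +2 605 760 mm⁴
  web plate: d = 31.8906 mm → contributes +1 850 345 mm⁴
  top plate: d = 86.8906 mm → contributes +5 290 820 mm⁴
Total I = 9 746 925 mm⁴.
Radius of gyration: k = √(I/A) = √(9 746 925 / 5 120) = 43.6314 mm.

k_x ≈ 43.63 mm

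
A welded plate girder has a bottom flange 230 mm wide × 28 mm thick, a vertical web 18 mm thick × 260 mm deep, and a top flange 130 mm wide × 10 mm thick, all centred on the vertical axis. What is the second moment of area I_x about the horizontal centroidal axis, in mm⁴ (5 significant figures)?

Split into non-overlapping primitives; take the origin at the lower-left of the bounding box.
Bottom plate: 230 × 28, A = 6 440 mm², y = 14 mm, Ī = 420746.7 mm⁴.
Web plate: 18 × 260, A = 4 680 mm², y = 158 mm, Ī = 26 364 000 mm⁴.
Top plate: 130 × 10, A = 1 300 mm², y = 293 mm, Ī = 10833.33 mm⁴.
Centroid: ȳ = ΣA·y / ΣA = 97.46377 mm.
Transfer each piece to the horizontal centroidal axis using Ī + A·d² with d = y − 97.46377:
  bottom plate: d = -83.46377 mm → contributes +45 283 078 mm⁴
  web plate: d = 60.53623 mm → contributes +43 514 494 mm⁴
  top plate: d = 195.5362 mm → contributes +49 715 577 mm⁴
Total I = 138 513 149 mm⁴.

I_x ≈ 1.3851 × 10⁸ mm⁴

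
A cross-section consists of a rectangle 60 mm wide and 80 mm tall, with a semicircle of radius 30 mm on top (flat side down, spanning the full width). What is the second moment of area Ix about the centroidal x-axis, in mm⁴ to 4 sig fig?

Decompose the section into non-overlapping parts with the origin at the bottom-left of its bounding rectangle.
Rectangular body: 60 × 80, A = 4 800 mm², y = 40 mm, Ī = 2 560 000 mm⁴.
Semicircular cap: semicircle r = 30, A = 1413.72 mm², y = 92.7324 mm, Ī = 88903.1 mm⁴.
Centroid: ȳ = ΣA·y / ΣA = 51.9974 mm.
Transfer each piece to the centroidal x-axis using Ī + A·d² with d = y − 51.9974:
  rectangular body: d = -11.9974 mm → contributes +3 250 905 mm⁴
  semicircular cap: d = 40.735 mm → contributes +2 434 735 mm⁴
Total I = 5 685 640 mm⁴.

Ix ≈ 5.686 × 10⁶ mm⁴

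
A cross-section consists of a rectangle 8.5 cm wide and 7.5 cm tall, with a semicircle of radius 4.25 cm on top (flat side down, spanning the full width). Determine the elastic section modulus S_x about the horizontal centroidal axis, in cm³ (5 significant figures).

S_x ≈ 149.49 cm³

Decompose the section into non-overlapping parts with the origin at the bottom-left of its bounding rectangle.
Rectangular body: 8.5 × 7.5, A = 63.75 cm², y = 3.75 cm, Ī = 298.8281 cm⁴.
Semicircular cap: semicircle r = 4.25, A = 28.37251 cm², y = 9.303756 cm, Ī = 35.80864 cm⁴.
Centroid: ȳ = ΣA·y / ΣA = 5.460483 cm.
Transfer each piece to the horizontal centroidal axis using Ī + A·d² with d = y − 5.460483:
  rectangular body: d = -1.710483 cm → contributes +485.3448 cm⁴
  semicircular cap: d = 3.843273 cm → contributes +454.8918 cm⁴
Total I = 940.2366 cm⁴.
Extreme fibre distance c = 6.289517 cm; S = I/c = 149.4927 cm³.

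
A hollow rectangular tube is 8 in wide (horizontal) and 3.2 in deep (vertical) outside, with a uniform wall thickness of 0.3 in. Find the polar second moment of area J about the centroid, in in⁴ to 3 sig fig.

Decompose the section into non-overlapping parts with the origin at the bottom-left of its bounding rectangle.
Outer rectangle: 8 × 3.2, A = 25.6 in², y = 1.6 in, Ī = 21.845 in⁴.
Inner void (subtracted): 7.4 × 2.6, A = 19.24 in², y = 1.6 in, Ī = 10.839 in⁴.
By symmetry the centroid is at mid-height, ȳ = 1.6 in.
All pieces are centred on the centroidal x-axis, so I = ΣĪ (holes subtracted) = 11.007 in⁴.
Repeating about the centroidal y-axis gives I_y = 48.735 in⁴.
Polar second moment: J = I_x + I_y = 59.742 in⁴.

J ≈ 59.7 in⁴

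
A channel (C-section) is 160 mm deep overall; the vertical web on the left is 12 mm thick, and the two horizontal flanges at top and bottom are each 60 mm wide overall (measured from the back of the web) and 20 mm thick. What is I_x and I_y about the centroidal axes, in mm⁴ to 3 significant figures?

Treat the section as a set of non-overlapping primitives; coordinates are from the bounding-box lower-left.
Web: 12 × 160, A = 1 920 mm², y = 80 mm, Ī = 4 096 000 mm⁴.
Top flange (beyond web): 48 × 20, A = 960 mm², y = 150 mm, Ī = 32 000 mm⁴.
Bottom flange (beyond web): 48 × 20, A = 960 mm², y = 10 mm, Ī = 32 000 mm⁴.
By symmetry the centroid is at mid-height, ȳ = 80 mm.
Transfer each piece to the centroidal x-axis using Ī + A·d² with d = y − 80:
  web: d = 0 mm → contributes +4 096 000 mm⁴
  top flange (beyond web): d = 70 mm → contributes +4 736 000 mm⁴
  bottom flange (beyond web): d = -70 mm → contributes +4 736 000 mm⁴
Total I = 13 568 000 mm⁴.
For the y-axis: x̄ = 21 mm.
Repeating about the centroidal y-axis gives I_y = 1 255 680 mm⁴.

I_x ≈ 1.36 × 10⁷ mm⁴, I_y ≈ 1.26 × 10⁶ mm⁴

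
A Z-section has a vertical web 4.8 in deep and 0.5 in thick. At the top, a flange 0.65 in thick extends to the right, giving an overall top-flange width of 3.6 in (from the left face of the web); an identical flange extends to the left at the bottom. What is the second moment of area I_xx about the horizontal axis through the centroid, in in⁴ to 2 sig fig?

I_xx ≈ 22 in⁴

Treat the section as a set of non-overlapping primitives; coordinates are from the bounding-box lower-left.
Web: 0.5 × 4.8, A = 2.4 in², y = 2.4 in, Ī = 4.608 in⁴.
Top flange (beyond web): 3.1 × 0.65, A = 2.015 in², y = 4.475 in, Ī = 0.07094 in⁴.
Bottom flange (beyond web): 3.1 × 0.65, A = 2.015 in², y = 0.325 in, Ī = 0.07094 in⁴.
Centroid: ȳ = ΣA·y / ΣA = 2.4 in.
Transfer each piece to the horizontal axis through the centroid using Ī + A·d² with d = y − 2.4:
  web: d = 0 in → contributes +4.608 in⁴
  top flange (beyond web): d = 2.075 in → contributes +8.747 in⁴
  bottom flange (beyond web): d = -2.075 in → contributes +8.747 in⁴
Total I = 22.1 in⁴.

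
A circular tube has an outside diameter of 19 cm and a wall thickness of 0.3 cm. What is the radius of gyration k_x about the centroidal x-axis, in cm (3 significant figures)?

k_x ≈ 6.61 cm

Decompose the section into non-overlapping parts with the origin at the bottom-left of its bounding rectangle.
Outer circle: ⌀19, A = 283.53 cm², y = 9.5 cm, Ī = 6397.1 cm⁴.
Bore (subtracted): ⌀18.4, A = 265.9 cm², y = 9.5 cm, Ī = 5626.5 cm⁴.
By symmetry the centroid is at mid-height, ȳ = 9.5 cm.
All pieces are centred on the centroidal x-axis, so I = ΣĪ (holes subtracted) = 770.58 cm⁴.
Radius of gyration: k = √(I/A) = √(770.58 / 17.624) = 6.6123 cm.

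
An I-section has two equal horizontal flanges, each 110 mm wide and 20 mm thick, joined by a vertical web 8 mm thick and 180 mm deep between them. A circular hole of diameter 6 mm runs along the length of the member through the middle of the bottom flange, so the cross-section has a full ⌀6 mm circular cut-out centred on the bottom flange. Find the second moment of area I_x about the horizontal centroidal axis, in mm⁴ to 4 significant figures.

Treat the section as a set of non-overlapping primitives; coordinates are from the bounding-box lower-left.
Bottom flange: 110 × 20, A = 2 200 mm², y = 10 mm, Ī = 73333.3 mm⁴.
Web: 8 × 180, A = 1 440 mm², y = 110 mm, Ī = 3 888 000 mm⁴.
Top flange: 110 × 20, A = 2 200 mm², y = 210 mm, Ī = 73333.3 mm⁴.
Hole (subtracted): ⌀6, A = 28.2743 mm², y = 10 mm, Ī = 63.6173 mm⁴.
Centroid: ȳ = ΣA·y / ΣA = 110.487 mm.
Transfer each piece to the horizontal centroidal axis using Ī + A·d² with d = y − 110.487:
  bottom flange: d = -100.487 mm → contributes +22 287 916 mm⁴
  web: d = -0.486505 mm → contributes +3 888 341 mm⁴
  top flange: d = 99.5135 mm → contributes +21 859 792 mm⁴
  hole: d = -100.487 mm → contributes −285 565 mm⁴
Total I = 47 750 484 mm⁴.

I_x ≈ 4.775 × 10⁷ mm⁴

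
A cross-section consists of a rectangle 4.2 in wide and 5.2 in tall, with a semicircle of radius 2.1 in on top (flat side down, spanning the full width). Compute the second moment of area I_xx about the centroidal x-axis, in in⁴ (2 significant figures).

Split into non-overlapping primitives; take the origin at the lower-left of the bounding box.
Rectangular body: 4.2 × 5.2, A = 21.84 in², y = 2.6 in, Ī = 49.21 in⁴.
Semicircular cap: semicircle r = 2.1, A = 6.927 in², y = 6.091 in, Ī = 2.135 in⁴.
Centroid: ȳ = ΣA·y / ΣA = 3.441 in.
Transfer each piece to the centroidal x-axis using Ī + A·d² with d = y − 3.441:
  rectangular body: d = -0.8407 in → contributes +64.65 in⁴
  semicircular cap: d = 2.651 in → contributes +50.8 in⁴
Total I = 115.5 in⁴.

I_xx ≈ 120 in⁴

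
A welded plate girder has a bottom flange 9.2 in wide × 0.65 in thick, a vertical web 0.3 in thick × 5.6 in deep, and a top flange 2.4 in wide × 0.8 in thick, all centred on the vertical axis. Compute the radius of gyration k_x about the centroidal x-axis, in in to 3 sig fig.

Treat the section as a set of non-overlapping primitives; coordinates are from the bounding-box lower-left.
Bottom plate: 9.2 × 0.65, A = 5.98 in², y = 0.325 in, Ī = 0.21055 in⁴.
Web plate: 0.3 × 5.6, A = 1.68 in², y = 3.45 in, Ī = 4.3904 in⁴.
Top plate: 2.4 × 0.8, A = 1.92 in², y = 6.65 in, Ī = 0.1024 in⁴.
Centroid: ȳ = ΣA·y / ΣA = 2.1407 in.
Transfer each piece to the centroidal x-axis using Ī + A·d² with d = y − 2.1407:
  bottom plate: d = -1.8157 in → contributes +19.924 in⁴
  web plate: d = 1.3093 in → contributes +7.2706 in⁴
  top plate: d = 4.5093 in → contributes +39.144 in⁴
Total I = 66.339 in⁴.
Radius of gyration: k = √(I/A) = √(66.339 / 9.58) = 2.6315 in.

k_x ≈ 2.63 in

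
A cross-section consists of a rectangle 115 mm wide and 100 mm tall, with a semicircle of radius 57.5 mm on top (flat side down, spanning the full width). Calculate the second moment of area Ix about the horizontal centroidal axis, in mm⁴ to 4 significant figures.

Ix ≈ 3.059 × 10⁷ mm⁴

Treat the section as a set of non-overlapping primitives; coordinates are from the bounding-box lower-left.
Rectangular body: 115 × 100, A = 11 500 mm², y = 50 mm, Ī = 9 583 333 mm⁴.
Semicircular cap: semicircle r = 57.5, A = 5193.45 mm², y = 124.404 mm, Ī = 1 199 785 mm⁴.
Centroid: ȳ = ΣA·y / ΣA = 73.1475 mm.
Transfer each piece to the horizontal centroidal axis using Ī + A·d² with d = y − 73.1475:
  rectangular body: d = -23.1475 mm → contributes +15 745 121 mm⁴
  semicircular cap: d = 51.2562 mm → contributes +14 844 015 mm⁴
Total I = 30 589 136 mm⁴.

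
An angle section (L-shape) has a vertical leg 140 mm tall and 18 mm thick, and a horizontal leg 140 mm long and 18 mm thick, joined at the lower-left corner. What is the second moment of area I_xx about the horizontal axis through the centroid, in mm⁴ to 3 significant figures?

I_xx ≈ 8.54 × 10⁶ mm⁴

Treat the section as a set of non-overlapping primitives; coordinates are from the bounding-box lower-left.
Vertical leg: 18 × 140, A = 2 520 mm², y = 70 mm, Ī = 4 116 000 mm⁴.
Horizontal leg (remainder): 122 × 18, A = 2 196 mm², y = 9 mm, Ī = 59 292 mm⁴.
Centroid: ȳ = ΣA·y / ΣA = 41.595 mm.
Transfer each piece to the horizontal axis through the centroid using Ī + A·d² with d = y − 41.595:
  vertical leg: d = 28.405 mm → contributes +6 149 187 mm⁴
  horizontal leg (remainder): d = -32.595 mm → contributes +2 392 457 mm⁴
Total I = 8 541 644 mm⁴.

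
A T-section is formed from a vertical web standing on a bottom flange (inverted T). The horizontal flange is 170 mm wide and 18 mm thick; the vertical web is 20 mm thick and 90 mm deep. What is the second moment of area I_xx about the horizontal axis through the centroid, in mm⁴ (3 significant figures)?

Split into non-overlapping primitives; take the origin at the lower-left of the bounding box.
Flange: 170 × 18, A = 3 060 mm², y = 9 mm, Ī = 82 620 mm⁴.
Web: 20 × 90, A = 1 800 mm², y = 63 mm, Ī = 1 215 000 mm⁴.
Centroid: ȳ = ΣA·y / ΣA = 29 mm.
Transfer each piece to the horizontal axis through the centroid using Ī + A·d² with d = y − 29:
  flange: d = -20 mm → contributes +1 306 620 mm⁴
  web: d = 34 mm → contributes +3 295 800 mm⁴
Total I = 4 602 420 mm⁴.

I_xx ≈ 4.60 × 10⁶ mm⁴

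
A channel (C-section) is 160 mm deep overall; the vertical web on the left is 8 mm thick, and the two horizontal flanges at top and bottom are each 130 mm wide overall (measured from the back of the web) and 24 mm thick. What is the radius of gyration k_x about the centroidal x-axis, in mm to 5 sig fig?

k_x ≈ 64.936 mm

Decompose the section into non-overlapping parts with the origin at the bottom-left of its bounding rectangle.
Web: 8 × 160, A = 1 280 mm², y = 80 mm, Ī = 2 730 667 mm⁴.
Top flange (beyond web): 122 × 24, A = 2 928 mm², y = 148 mm, Ī = 140 544 mm⁴.
Bottom flange (beyond web): 122 × 24, A = 2 928 mm², y = 12 mm, Ī = 140 544 mm⁴.
By symmetry the centroid is at mid-height, ȳ = 80 mm.
Transfer each piece to the centroidal x-axis using Ī + A·d² with d = y − 80:
  web: d = 0 mm → contributes +2 730 667 mm⁴
  top flange (beyond web): d = 68 mm → contributes +13 679 616 mm⁴
  bottom flange (beyond web): d = -68 mm → contributes +13 679 616 mm⁴
Total I = 30 089 899 mm⁴.
Radius of gyration: k = √(I/A) = √(30 089 899 / 7 136) = 64.93561 mm.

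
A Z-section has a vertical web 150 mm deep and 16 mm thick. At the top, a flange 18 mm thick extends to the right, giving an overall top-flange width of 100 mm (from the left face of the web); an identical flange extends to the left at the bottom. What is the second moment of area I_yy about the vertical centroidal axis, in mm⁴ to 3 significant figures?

Decompose the section into non-overlapping parts with the origin at the bottom-left of its bounding rectangle.
Web: 16 × 150, A = 2 400 mm², x = 92 mm, Ī = 51 200 mm⁴.
Top flange (beyond web): 84 × 18, A = 1 512 mm², x = 142 mm, Ī = 889 056 mm⁴.
Bottom flange (beyond web): 84 × 18, A = 1 512 mm², x = 42 mm, Ī = 889 056 mm⁴.
Centroid: x̄ = ΣA·x / ΣA = 92 mm.
Transfer each piece to the vertical centroidal axis using Ī + A·d² with d = x − 92:
  web: d = 0 mm → contributes +51 200 mm⁴
  top flange (beyond web): d = 50 mm → contributes +4 669 056 mm⁴
  bottom flange (beyond web): d = -50 mm → contributes +4 669 056 mm⁴
Total I = 9 389 312 mm⁴.

I_yy ≈ 9.39 × 10⁶ mm⁴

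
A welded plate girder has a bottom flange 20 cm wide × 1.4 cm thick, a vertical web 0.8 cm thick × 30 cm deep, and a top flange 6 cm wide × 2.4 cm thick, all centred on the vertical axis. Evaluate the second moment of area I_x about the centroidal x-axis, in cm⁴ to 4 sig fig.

I_x ≈ 1.185 × 10⁴ cm⁴

Break the section into simple shapes (no overlaps), measuring from the bottom-left corner of the bounding box.
Bottom plate: 20 × 1.4, A = 28 cm², y = 0.7 cm, Ī = 4.57333 cm⁴.
Web plate: 0.8 × 30, A = 24 cm², y = 16.4 cm, Ī = 1 800 cm⁴.
Top plate: 6 × 2.4, A = 14.4 cm², y = 32.6 cm, Ī = 6.912 cm⁴.
Centroid: ȳ = ΣA·y / ΣA = 13.2928 cm.
Transfer each piece to the centroidal x-axis using Ī + A·d² with d = y − 13.2928:
  bottom plate: d = -12.5928 cm → contributes +4444.75 cm⁴
  web plate: d = 3.10723 cm → contributes +2031.72 cm⁴
  top plate: d = 19.3072 cm → contributes +5374.79 cm⁴
Total I = 11851.3 cm⁴.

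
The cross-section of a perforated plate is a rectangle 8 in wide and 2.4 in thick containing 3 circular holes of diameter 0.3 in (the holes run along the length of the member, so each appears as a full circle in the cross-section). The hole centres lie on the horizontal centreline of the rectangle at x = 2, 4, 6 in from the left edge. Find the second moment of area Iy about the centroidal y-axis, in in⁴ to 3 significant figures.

Break the section into simple shapes (no overlaps), measuring from the bottom-left corner of the bounding box.
Plate: 8 × 2.4, A = 19.2 in², x = 4 in, Ī = 102.4 in⁴.
Hole 1 (subtracted): ⌀0.3, A = 0.070686 in², x = 2 in, Ī = 0.00039761 in⁴.
Hole 2 (subtracted): ⌀0.3, A = 0.070686 in², x = 4 in, Ī = 0.00039761 in⁴.
Hole 3 (subtracted): ⌀0.3, A = 0.070686 in², x = 6 in, Ī = 0.00039761 in⁴.
By symmetry the centroid is at mid-width, x̄ = 4 in.
Transfer each piece to the centroidal y-axis using Ī + A·d² with d = x − 4:
  plate: d = 0 in → contributes +102.4 in⁴
  hole 1: d = -2 in → contributes −0.28314 in⁴
  hole 2: d = 0 in → contributes −0.00039761 in⁴
  hole 3: d = 2 in → contributes −0.28314 in⁴
Total I = 101.83 in⁴.

Iy ≈ 102 in⁴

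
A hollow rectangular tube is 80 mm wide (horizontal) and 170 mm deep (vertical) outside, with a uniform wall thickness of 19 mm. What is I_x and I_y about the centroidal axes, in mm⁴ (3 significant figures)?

I_x ≈ 2.47 × 10⁷ mm⁴, I_y ≈ 6.44 × 10⁶ mm⁴

Split into non-overlapping primitives; take the origin at the lower-left of the bounding box.
Outer rectangle: 80 × 170, A = 13 600 mm², y = 85 mm, Ī = 32 753 333 mm⁴.
Inner void (subtracted): 42 × 132, A = 5 544 mm², y = 85 mm, Ī = 8 049 888 mm⁴.
By symmetry the centroid is at mid-height, ȳ = 85 mm.
All pieces are centred on the centroidal x-axis, so I = ΣĪ (holes subtracted) = 24 703 445 mm⁴.
Repeating about the centroidal y-axis gives I_y = 6 438 365 mm⁴.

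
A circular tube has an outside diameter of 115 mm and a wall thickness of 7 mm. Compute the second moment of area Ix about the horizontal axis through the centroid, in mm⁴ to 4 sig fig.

Treat the section as a set of non-overlapping primitives; coordinates are from the bounding-box lower-left.
Outer circle: ⌀115, A = 10386.9 mm², y = 57.5 mm, Ī = 8 585 414 mm⁴.
Bore (subtracted): ⌀101, A = 8011.85 mm², y = 57.5 mm, Ī = 5 108 053 mm⁴.
By symmetry the centroid is at mid-height, ȳ = 57.5 mm.
All pieces are centred on the horizontal axis through the centroid, so I = ΣĪ (holes subtracted) = 3 477 361 mm⁴.

Ix ≈ 3.477 × 10⁶ mm⁴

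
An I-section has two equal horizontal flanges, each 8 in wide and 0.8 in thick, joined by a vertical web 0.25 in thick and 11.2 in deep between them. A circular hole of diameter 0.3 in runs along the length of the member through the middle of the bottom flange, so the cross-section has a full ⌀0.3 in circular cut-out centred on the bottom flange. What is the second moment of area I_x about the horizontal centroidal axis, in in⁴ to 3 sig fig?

Break the section into simple shapes (no overlaps), measuring from the bottom-left corner of the bounding box.
Bottom flange: 8 × 0.8, A = 6.4 in², y = 0.4 in, Ī = 0.34133 in⁴.
Web: 0.25 × 11.2, A = 2.8 in², y = 6.4 in, Ī = 29.269 in⁴.
Top flange: 8 × 0.8, A = 6.4 in², y = 12.4 in, Ī = 0.34133 in⁴.
Hole (subtracted): ⌀0.3, A = 0.070686 in², y = 0.4 in, Ī = 0.00039761 in⁴.
Centroid: ȳ = ΣA·y / ΣA = 6.4273 in.
Transfer each piece to the horizontal centroidal axis using Ī + A·d² with d = y − 6.4273:
  bottom flange: d = -6.0273 in → contributes +232.84 in⁴
  web: d = -0.027311 in → contributes +29.271 in⁴
  top flange: d = 5.9727 in → contributes +228.65 in⁴
  hole: d = -6.0273 in → contributes −2.5683 in⁴
Total I = 488.2 in⁴.

I_x ≈ 488 in⁴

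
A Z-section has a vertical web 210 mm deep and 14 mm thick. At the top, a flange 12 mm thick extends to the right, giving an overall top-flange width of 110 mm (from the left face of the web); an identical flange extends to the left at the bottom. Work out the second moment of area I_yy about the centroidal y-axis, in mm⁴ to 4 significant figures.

Treat the section as a set of non-overlapping primitives; coordinates are from the bounding-box lower-left.
Web: 14 × 210, A = 2 940 mm², x = 103 mm, Ī = 48 020 mm⁴.
Top flange (beyond web): 96 × 12, A = 1 152 mm², x = 158 mm, Ī = 884 736 mm⁴.
Bottom flange (beyond web): 96 × 12, A = 1 152 mm², x = 48 mm, Ī = 884 736 mm⁴.
Centroid: x̄ = ΣA·x / ΣA = 103 mm.
Transfer each piece to the centroidal y-axis using Ī + A·d² with d = x − 103:
  web: d = 0 mm → contributes +48 020 mm⁴
  top flange (beyond web): d = 55 mm → contributes +4 369 536 mm⁴
  bottom flange (beyond web): d = -55 mm → contributes +4 369 536 mm⁴
Total I = 8 787 092 mm⁴.

I_yy ≈ 8.787 × 10⁶ mm⁴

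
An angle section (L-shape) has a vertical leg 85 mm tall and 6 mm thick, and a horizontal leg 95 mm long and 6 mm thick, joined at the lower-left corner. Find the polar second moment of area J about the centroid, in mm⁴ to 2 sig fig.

Decompose the section into non-overlapping parts with the origin at the bottom-left of its bounding rectangle.
Vertical leg: 6 × 85, A = 510 mm², y = 42.5 mm, Ī = 307 063 mm⁴.
Horizontal leg (remainder): 89 × 6, A = 534 mm², y = 3 mm, Ī = 1 602 mm⁴.
Centroid: ȳ = ΣA·y / ΣA = 22.3 mm.
Transfer each piece to the centroidal x-axis using Ī + A·d² with d = y − 22.3:
  vertical leg: d = 20.2 mm → contributes +515 246 mm⁴
  horizontal leg (remainder): d = -19.3 mm → contributes +200 429 mm⁴
Total I = 715 675 mm⁴.
For the y-axis: x̄ = 27.3 mm.
Repeating about the centroidal y-axis gives I_y = 942 585 mm⁴.
Polar second moment: J = I_x + I_y = 1 658 259 mm⁴.

J ≈ 1.7 × 10⁶ mm⁴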